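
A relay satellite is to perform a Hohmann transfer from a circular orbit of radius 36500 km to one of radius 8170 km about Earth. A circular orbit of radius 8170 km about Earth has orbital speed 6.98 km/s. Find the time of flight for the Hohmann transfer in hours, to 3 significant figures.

t = 4.62 hours

From the circular-orbit relation v² = μ/r at r = 8170 km: μ = v²r = (6.98)² × 8170 = 3.98046×10^5 km³/s².
Semi-major axis of the transfer orbit: a_t = (36500 + 8170)/2 = 22335 km.
Transfer time t = π√(a_t³/μ) = π√((22335)³ / 3.98046×10^5) = 16620 s.
Converting: 16620 s ÷ 3600 s/hour = 4.62 hours.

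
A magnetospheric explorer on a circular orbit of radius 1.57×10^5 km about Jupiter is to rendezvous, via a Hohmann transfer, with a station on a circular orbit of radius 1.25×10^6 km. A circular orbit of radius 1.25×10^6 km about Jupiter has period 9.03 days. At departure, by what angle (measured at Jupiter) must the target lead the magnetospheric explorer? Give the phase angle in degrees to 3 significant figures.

φ = 104°

From Kepler's third law T² = 4π²r³/μ at r = 1.25×10^6 km, T = 9.03 days = 9.03 × 86400 s = 7.80192×10^5 s: μ = 4π²r³/T² = 1.26674×10^8 km³/s².
Transfer-ellipse semi-major axis a_t = (r₁ + r₂)/2 = (1.570×10^5 + 1.250×10^6)/2 = 7.035×10^5 km.
Transfer time t = π√(a_t³/μ) = 1.6470×10^5 s.
Target angular speed ω₂ = √(μ/r₂³) = 8.0534×10^-6 rad/s.
Angle swept by the target during transfer: ω₂·t = 1.3264 rad = 76.00°.
Arrival is 180° from departure on the ellipse, so φ = 180° − 76.00° = 104°.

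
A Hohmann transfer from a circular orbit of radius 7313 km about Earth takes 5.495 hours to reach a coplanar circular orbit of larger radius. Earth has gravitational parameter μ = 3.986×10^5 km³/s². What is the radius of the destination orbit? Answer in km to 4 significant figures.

Transfer time t = 5.495 hours = 19782 s, and t = π√(a_t³/μ).
So a_t = (μ t²/π²)^(1/3) = (3.986×10^5 × (19782)² / π²)^(1/3) = 25095 km.
Since a_t = (r₁ + r₂)/2, r₂ = 2a_t − r₁ = 2×25095 − 7313 = 42877 km.

r₂ = 42880 km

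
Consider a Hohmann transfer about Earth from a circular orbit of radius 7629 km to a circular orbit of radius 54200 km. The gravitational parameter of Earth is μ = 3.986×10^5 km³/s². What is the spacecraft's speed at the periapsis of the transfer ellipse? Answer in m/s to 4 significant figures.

Transfer-ellipse semi-major axis a_t = (r₁ + r₂)/2 = (7629 + 54200)/2 = 30914.5 km.
The periapsis of the transfer ellipse is at r = 7629 km.
From the vis-viva equation, v = √[μ(2/r − 1/a_t)] = 9.571 km/s.

v = 9571 m/s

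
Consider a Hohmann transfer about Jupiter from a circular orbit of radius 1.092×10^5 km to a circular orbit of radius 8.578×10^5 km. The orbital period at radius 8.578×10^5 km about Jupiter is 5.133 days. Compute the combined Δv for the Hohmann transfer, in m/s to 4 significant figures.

From Kepler's third law T² = 4π²r³/μ at r = 8.578×10^5 km, T = 5.133 days = 5.133 × 86400 s = 4.434912×10^5 s: μ = 4π²r³/T² = 1.26692×10^8 km³/s².
The Hohmann ellipse has a_t = (r₁ + r₂)/2 = 4.835×10^5 km.
Circular speed at r₁: v₁ = √(μ/r₁) = √(1.26692×10^8/1.092×10^5) = 34.0614 km/s.
Transfer-orbit speed at r₁ (v² = μ(2/r − 1/a)): v_p = √[μ(2/r₁ − 1/a_t)] = 45.3688 km/s.
First burn Δv₁ = |v_p − v₁| = 11.307 km/s.
Circular speed at r₂: v₂ = √(μ/r₂) = 12.153 km/s.
Transfer-orbit speed at r₂: v_a = √[μ(2/r₂ − 1/a_t)] = 5.7756 km/s.
Second burn Δv₂ = |v₂ − v_a| = 6.3774 km/s.
Total Δv = Δv₁ + Δv₂ = 17.68 km/s.

Δv = 17680 m/s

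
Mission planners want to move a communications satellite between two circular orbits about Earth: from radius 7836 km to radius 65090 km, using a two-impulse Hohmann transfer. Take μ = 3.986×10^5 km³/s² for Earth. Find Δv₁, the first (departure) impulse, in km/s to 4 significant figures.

Δv₁ = 2.397 km/s

Transfer-ellipse semi-major axis a_t = (r₁ + r₂)/2 = (7836 + 65090)/2 = 36463 km.
Circular speed at r = 7836 km: v_c = √(μ/r) = 7.132 km/s.
Transfer-orbit speed at the same r (vis-viva, a = a_t): v_t = √[μ(2/r − 1/a_t)] = 9.529 km/s.
Δv₁ = |v_t − v_c| = |9.529 − 7.132| = 2.397 km/s.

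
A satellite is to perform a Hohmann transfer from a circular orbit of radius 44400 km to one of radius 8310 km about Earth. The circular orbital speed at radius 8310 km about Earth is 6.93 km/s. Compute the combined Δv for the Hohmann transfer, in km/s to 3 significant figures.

Δv = 3.38 km/s

From the circular-orbit relation v² = μ/r at r = 8310 km: μ = v²r = (6.93)² × 8310 = 3.99087×10^5 km³/s².
Transfer-ellipse semi-major axis a_t = (r₁ + r₂)/2 = (44400 + 8310)/2 = 26355 km.
At r₁ the circular-orbit speed is v₁ = √(μ/r₁) = 2.9981 km/s.
On the transfer ellipse at r₁, vis-viva equation gives v_a = √[μ(2/r₁ − 1/a_t)] = 1.6835 km/s.
First burn Δv₁ = |v_a − v₁| = 1.3146 km/s.
At r₂, v₂ = √(μ/r₂) = 6.9300 km/s.
Transfer-orbit speed at r₂: v_p = √[μ(2/r₂ − 1/a_t)] = 8.9948 km/s.
Second burn Δv₂ = |v₂ − v_p| = 2.0648 km/s.
Total Δv = Δv₁ + Δv₂ = 3.379 km/s.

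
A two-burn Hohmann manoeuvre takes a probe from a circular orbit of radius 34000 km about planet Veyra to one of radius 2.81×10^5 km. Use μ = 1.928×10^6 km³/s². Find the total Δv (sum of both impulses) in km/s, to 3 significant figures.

Transfer-ellipse semi-major axis a_t = (r₁ + r₂)/2 = (34000 + 2.810×10^5)/2 = 1.575×10^5 km.
Circular speed at r₁: v₁ = √(μ/r₁) = √(1.928×10^6/34000) = 7.5303 km/s.
On the transfer ellipse at r₁, v² = μ(2/r − 1/a) gives v_p = √[μ(2/r₁ − 1/a_t)] = 10.058 km/s.
First burn Δv₁ = |v_p − v₁| = 2.528 km/s.
At r₂, v₂ = √(μ/r₂) = 2.619 km/s.
Transfer-orbit speed at r₂: v_a = √[μ(2/r₂ − 1/a_t)] = 1.217 km/s.
Second burn Δv₂ = |v₂ − v_a| = 1.402 km/s.
Δv = Δv₁ + Δv₂ = 2.528 + 1.402 = 3.930 km/s.

Δv = 3.93 km/s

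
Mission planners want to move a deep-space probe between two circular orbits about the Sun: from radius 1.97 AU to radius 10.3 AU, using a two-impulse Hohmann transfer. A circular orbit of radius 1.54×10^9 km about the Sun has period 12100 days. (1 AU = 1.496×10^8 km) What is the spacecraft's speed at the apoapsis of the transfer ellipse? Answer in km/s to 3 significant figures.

From Kepler's third law T² = 4π²r³/μ at r = 1.54×10^9 km, T = 12100 days = 12100 × 86400 s = 1.04544×10^9 s: μ = 4π²r³/T² = 1.31924×10^11 km³/s².
In km: r₁ = 1.97 × 1.496×10^8 = 2.94712×10^8 km; r₂ = 10.3 × 1.496×10^8 = 1.54088×10^9 km.
Semi-major axis of the transfer orbit: a_t = (2.94712×10^8 + 1.54088×10^9)/2 = 9.17796×10^8 km.
The apoapsis of the transfer ellipse is at r = 1.54088×10^9 km.
Vis-viva: v = √[μ(2/r − 1/a_t)] = √[1.31924×10^11 × (2/1.54088×10^9 − 1/9.17796×10^8)] = 5.243 km/s.

v = 5.24 km/s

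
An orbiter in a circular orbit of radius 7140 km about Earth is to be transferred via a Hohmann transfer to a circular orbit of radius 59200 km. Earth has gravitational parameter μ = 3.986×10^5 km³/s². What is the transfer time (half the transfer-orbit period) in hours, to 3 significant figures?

t = 8.35 hours

Semi-major axis of the transfer orbit: a_t = (7140 + 59200)/2 = 33170 km.
By Kepler's third law the transfer-orbit period is T = 2π√(a_t³/μ), so t = T/2 = 30060 s.
Converting: 30060 s ÷ 3600 s/hour = 8.35 hours.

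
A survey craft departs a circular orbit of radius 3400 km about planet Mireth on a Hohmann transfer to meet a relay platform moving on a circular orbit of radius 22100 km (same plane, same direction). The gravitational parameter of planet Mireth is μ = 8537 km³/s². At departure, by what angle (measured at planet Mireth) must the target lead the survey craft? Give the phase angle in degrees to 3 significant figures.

φ = 101°

Transfer-ellipse semi-major axis a_t = (r₁ + r₂)/2 = (3400 + 22100)/2 = 12750 km.
The half-period of the transfer ellipse is t = π√(a_t³/μ) = 48951.1 s.
Target angular speed ω₂ = √(μ/r₂³) = 2.81232×10^-5 rad/s.
Angle swept by the target during transfer: ω₂·t = 1.3767 rad = 78.88°.
The survey craft traverses 180° on the transfer ellipse, so the target must lead by 180° − 78.88° = 101°.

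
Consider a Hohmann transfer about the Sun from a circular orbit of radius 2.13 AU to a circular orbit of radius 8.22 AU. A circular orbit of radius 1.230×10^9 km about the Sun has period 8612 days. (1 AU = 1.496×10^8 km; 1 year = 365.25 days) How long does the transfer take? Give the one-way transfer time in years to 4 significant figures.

From Kepler's third law T² = 4π²r³/μ at r = 1.230×10^9 km, T = 8612 days = 8612 × 86400 s = 7.440768×10^8 s: μ = 4π²r³/T² = 1.32690×10^11 km³/s².
In km: r₁ = 2.13 × 1.496×10^8 = 3.18648×10^8 km; r₂ = 8.22 × 1.496×10^8 = 1.229712×10^9 km.
The Hohmann ellipse has a_t = (r₁ + r₂)/2 = 7.7418×10^8 km.
Half the transfer-orbit period gives t = π√(a_t³/μ) = 1.8578×10^8 s.
Converting: 1.8578×10^8 s ÷ 3.15576×10^7 s/year (365.25 × 86400) = 5.887 years.

t = 5.887 years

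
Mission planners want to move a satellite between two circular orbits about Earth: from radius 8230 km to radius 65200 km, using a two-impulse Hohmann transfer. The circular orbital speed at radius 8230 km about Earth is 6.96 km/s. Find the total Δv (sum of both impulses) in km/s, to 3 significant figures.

From the circular-orbit relation v² = μ/r at r = 8230 km: μ = v²r = (6.96)² × 8230 = 3.98674×10^5 km³/s².
Transfer-ellipse semi-major axis a_t = (r₁ + r₂)/2 = (8230 + 65200)/2 = 36715 km.
At r₁ the circular-orbit speed is v₁ = √(μ/r₁) = 6.960 km/s.
On the transfer ellipse at r₁, vis-viva equation gives v_p = √[μ(2/r₁ − 1/a_t)] = 9.275 km/s.
First burn Δv₁ = |v_p − v₁| = 2.315 km/s.
Circular speed at r₂: v₂ = √(μ/r₂) = 2.473 km/s.
Transfer-orbit speed at r₂: v_a = √[μ(2/r₂ − 1/a_t)] = 1.171 km/s.
Second burn Δv₂ = |v₂ − v_a| = 1.302 km/s.
Total Δv = Δv₁ + Δv₂ = 3.617 km/s.

Δv = 3.62 km/s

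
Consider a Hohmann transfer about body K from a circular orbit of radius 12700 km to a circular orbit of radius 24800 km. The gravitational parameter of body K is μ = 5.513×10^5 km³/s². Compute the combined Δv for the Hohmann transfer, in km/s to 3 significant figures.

Δv = 1.82 km/s

Transfer-ellipse semi-major axis a_t = (r₁ + r₂)/2 = (12700 + 24800)/2 = 18750 km.
Circular speed at r₁: v₁ = √(μ/r₁) = √(5.513×10^5/12700) = 6.58858 km/s.
On the transfer ellipse at r₁, vis-viva equation gives v_p = √[μ(2/r₁ − 1/a_t)] = 7.57735 km/s.
First burn Δv₁ = |v_p − v₁| = 0.9888 km/s.
At r₂, v₂ = √(μ/r₂) = 4.71485 km/s.
Transfer-orbit speed at r₂: v_a = √[μ(2/r₂ − 1/a_t)] = 3.88034 km/s.
Second burn Δv₂ = |v₂ − v_a| = 0.8345 km/s.
Δv = Δv₁ + Δv₂ = 0.9888 + 0.8345 = 1.823 km/s.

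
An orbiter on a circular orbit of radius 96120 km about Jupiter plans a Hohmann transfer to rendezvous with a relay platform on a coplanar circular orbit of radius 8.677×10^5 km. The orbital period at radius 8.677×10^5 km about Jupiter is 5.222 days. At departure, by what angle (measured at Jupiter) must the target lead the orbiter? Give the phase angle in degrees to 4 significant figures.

From Kepler's third law T² = 4π²r³/μ at r = 8.677×10^5 km, T = 5.222 days = 5.222 × 86400 s = 4.511808×10^5 s: μ = 4π²r³/T² = 1.26697×10^8 km³/s².
Transfer-ellipse semi-major axis a_t = (r₁ + r₂)/2 = (96120 + 8.677×10^5)/2 = 4.8191×10^5 km.
Transfer time t = π√(a_t³/μ) = 93372 s.
Target angular speed ω₂ = √(μ/r₂³) = 1.3926×10^-5 rad/s.
Angle swept by the target during transfer: ω₂·t = 1.3003 rad = 74.50°.
The orbiter traverses 180° on the transfer ellipse, so the target must lead by 180° − 74.50° = 105.5°.

φ = 105.5°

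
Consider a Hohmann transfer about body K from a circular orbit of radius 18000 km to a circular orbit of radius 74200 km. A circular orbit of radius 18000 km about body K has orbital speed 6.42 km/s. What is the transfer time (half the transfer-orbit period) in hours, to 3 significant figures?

t = 10.0 hours

From the circular-orbit relation v² = μ/r at r = 18000 km: μ = v²r = (6.42)² × 18000 = 7.41895×10^5 km³/s².
Semi-major axis of the transfer orbit: a_t = (18000 + 74200)/2 = 46100 km.
Half the transfer-orbit period gives t = π√(a_t³/μ) = 36100 s.
Converting: 36100 s ÷ 3600 s/hour = 10.0 hours.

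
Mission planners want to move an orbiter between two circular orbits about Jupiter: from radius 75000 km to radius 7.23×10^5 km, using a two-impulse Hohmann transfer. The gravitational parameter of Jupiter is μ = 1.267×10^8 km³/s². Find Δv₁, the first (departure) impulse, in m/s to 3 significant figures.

Δv₁ = 14200 m/s

Semi-major axis of the transfer orbit: a_t = (75000 + 7.230×10^5)/2 = 3.990×10^5 km.
Circular speed at r = 75000 km: v_c = √(μ/r) = 41.10 km/s.
Transfer-orbit speed at the same r (vis-viva, a = a_t): v_t = √[μ(2/r − 1/a_t)] = 55.33 km/s.
Δv₁ = |v_t − v_c| = |55.33 − 41.10| = 14.23 km/s.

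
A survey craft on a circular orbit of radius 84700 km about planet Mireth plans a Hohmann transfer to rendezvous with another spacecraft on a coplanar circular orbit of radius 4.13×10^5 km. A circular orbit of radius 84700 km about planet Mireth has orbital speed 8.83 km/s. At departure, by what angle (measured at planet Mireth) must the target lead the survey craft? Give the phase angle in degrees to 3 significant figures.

From the circular-orbit relation v² = μ/r at r = 84700 km: μ = v²r = (8.83)² × 84700 = 6.60397×10^6 km³/s².
The Hohmann ellipse has a_t = (r₁ + r₂)/2 = 2.4885×10^5 km.
Transfer time t = π√(a_t³/μ) = 1.5176×10^5 s.
The target's mean motion on its circular orbit is ω₂ = √(μ/r₂³) = 9.6823×10^-6 rad/s.
Angle swept by the target during transfer: ω₂·t = 1.4694 rad = 84.19°.
The survey craft traverses 180° on the transfer ellipse, so the target must lead by 180° − 84.19° = 95.8°.

φ = 95.8°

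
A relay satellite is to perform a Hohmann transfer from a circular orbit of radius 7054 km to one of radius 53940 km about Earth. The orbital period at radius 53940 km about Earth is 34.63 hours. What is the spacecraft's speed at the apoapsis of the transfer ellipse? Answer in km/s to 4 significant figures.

v = 1.307 km/s

From Kepler's third law T² = 4π²r³/μ at r = 53940 km, T = 34.63 hours = 34.63 × 3600 s = 1.24668×10^5 s: μ = 4π²r³/T² = 3.98642×10^5 km³/s².
The Hohmann ellipse has a_t = (r₁ + r₂)/2 = 30497 km.
The apoapsis of the transfer ellipse is at r = 53940 km.
Applying v² = μ(2/r − 1/a_t): v = 1.307 km/s.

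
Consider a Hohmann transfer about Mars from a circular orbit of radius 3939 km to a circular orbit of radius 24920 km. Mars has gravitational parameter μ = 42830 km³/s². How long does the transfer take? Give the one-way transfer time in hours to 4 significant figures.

The Hohmann ellipse has a_t = (r₁ + r₂)/2 = 14429.5 km.
Half the transfer-orbit period gives t = π√(a_t³/μ) = 26312 s.
Converting: 26312 s ÷ 3600 s/hour = 7.309 hours.

t = 7.309 hours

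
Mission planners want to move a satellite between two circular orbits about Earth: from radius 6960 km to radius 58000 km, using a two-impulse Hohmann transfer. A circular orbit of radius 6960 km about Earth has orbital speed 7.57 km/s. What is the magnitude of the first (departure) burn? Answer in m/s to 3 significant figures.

From the circular-orbit relation v² = μ/r at r = 6960 km: μ = v²r = (7.57)² × 6960 = 3.98842×10^5 km³/s².
Transfer-ellipse semi-major axis a_t = (r₁ + r₂)/2 = (6960 + 58000)/2 = 32480 km.
Circular speed at r = 6960 km: v_c = √(μ/r) = 7.5700 km/s.
Vis-viva on the transfer ellipse at r = 6960 km gives v_t = √[μ(2/r − 1/a_t)] = 10.116 km/s.
Δv₁ = |v_t − v_c| = |10.116 − 7.5700| = 2.546 km/s.

Δv₁ = 2550 m/s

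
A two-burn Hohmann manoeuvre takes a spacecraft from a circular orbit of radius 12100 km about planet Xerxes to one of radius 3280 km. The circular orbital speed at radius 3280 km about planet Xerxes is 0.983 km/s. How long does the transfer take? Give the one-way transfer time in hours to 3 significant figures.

From the circular-orbit relation v² = μ/r at r = 3280 km: μ = v²r = (0.983)² × 3280 = 3169.43 km³/s².
The Hohmann ellipse has a_t = (r₁ + r₂)/2 = 7690 km.
Half the transfer-orbit period gives t = π√(a_t³/μ) = 37630 s.
Converting: 37630 s ÷ 3600 s/hour = 10.5 hours.

t = 10.5 hours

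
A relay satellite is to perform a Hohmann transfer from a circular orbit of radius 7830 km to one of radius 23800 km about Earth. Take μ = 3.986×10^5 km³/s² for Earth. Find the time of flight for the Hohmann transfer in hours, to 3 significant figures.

t = 2.75 hours

Transfer-ellipse semi-major axis a_t = (r₁ + r₂)/2 = (7830 + 23800)/2 = 15815 km.
By Kepler's third law the transfer-orbit period is T = 2π√(a_t³/μ), so t = T/2 = 9897 s.
Converting: 9897 s ÷ 3600 s/hour = 2.75 hours.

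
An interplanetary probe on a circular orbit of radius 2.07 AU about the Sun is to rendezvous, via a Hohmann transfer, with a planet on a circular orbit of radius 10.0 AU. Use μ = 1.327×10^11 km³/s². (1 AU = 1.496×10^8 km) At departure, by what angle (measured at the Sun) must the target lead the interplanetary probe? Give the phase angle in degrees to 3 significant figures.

φ = 95.6°

In km: r₁ = 2.07 × 1.496×10^8 = 3.09672×10^8 km; r₂ = 10.0 × 1.496×10^8 = 1.496×10^9 km.
Semi-major axis of the transfer orbit: a_t = (3.09672×10^8 + 1.496×10^9)/2 = 9.02836×10^8 km.
Transfer time t = π√(a_t³/μ) = 2.3395×10^8 s.
The target's mean motion on its circular orbit is ω₂ = √(μ/r₂³) = 6.2956×10^-9 rad/s.
Angle swept by the target during transfer: ω₂·t = 1.4729 rad = 84.39°.
The interplanetary probe traverses 180° on the transfer ellipse, so the target must lead by 180° − 84.39° = 95.6°.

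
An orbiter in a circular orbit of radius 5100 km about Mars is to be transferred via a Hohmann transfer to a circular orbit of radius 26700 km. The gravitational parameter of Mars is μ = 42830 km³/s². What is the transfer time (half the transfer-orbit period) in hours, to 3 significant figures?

Transfer-ellipse semi-major axis a_t = (r₁ + r₂)/2 = (5100 + 26700)/2 = 15900 km.
By Kepler's third law the transfer-orbit period is T = 2π√(a_t³/μ), so t = T/2 = 30430 s.
Converting: 30430 s ÷ 3600 s/hour = 8.45 hours.

t = 8.45 hours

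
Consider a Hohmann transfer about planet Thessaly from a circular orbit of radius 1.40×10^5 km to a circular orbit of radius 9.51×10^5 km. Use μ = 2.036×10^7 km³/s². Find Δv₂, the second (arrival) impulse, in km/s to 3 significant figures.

Δv₂ = 2.28 km/s

The Hohmann ellipse has a_t = (r₁ + r₂)/2 = 5.455×10^5 km.
On the circular orbit at r = 9.510×10^5 km, v_c = √(μ/r) = 4.627 km/s.
Transfer-orbit speed at the same r (vis-viva, a = a_t): v_t = √[μ(2/r − 1/a_t)] = 2.344 km/s.
Δv₂ = |v_t − v_c| = |2.344 − 4.627| = 2.283 km/s.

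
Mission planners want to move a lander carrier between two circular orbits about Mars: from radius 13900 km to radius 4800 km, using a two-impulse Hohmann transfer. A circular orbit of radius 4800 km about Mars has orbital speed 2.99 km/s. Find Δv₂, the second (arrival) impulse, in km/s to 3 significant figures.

From the circular-orbit relation v² = μ/r at r = 4800 km: μ = v²r = (2.99)² × 4800 = 42912.5 km³/s².
The Hohmann ellipse has a_t = (r₁ + r₂)/2 = 9350 km.
Circular speed at r = 4800 km: v_c = √(μ/r) = 2.9900 km/s.
Transfer-orbit speed at the same r (vis-viva, a = a_t): v_t = √[μ(2/r − 1/a_t)] = 3.6456 km/s.
Δv₂ = |v_t − v_c| = |3.6456 − 2.9900| = 0.6556 km/s.

Δv₂ = 0.656 km/s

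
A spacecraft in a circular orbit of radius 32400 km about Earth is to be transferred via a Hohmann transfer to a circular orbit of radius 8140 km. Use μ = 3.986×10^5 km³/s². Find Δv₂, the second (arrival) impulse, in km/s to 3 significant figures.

Δv₂ = 1.85 km/s

Transfer-ellipse semi-major axis a_t = (r₁ + r₂)/2 = (32400 + 8140)/2 = 20270 km.
Circular speed at r = 8140 km: v_c = √(μ/r) = 6.998 km/s.
Transfer-orbit speed at the same r (vis-viva, a = a_t): v_t = √[μ(2/r − 1/a_t)] = 8.847 km/s.
Δv₂ = |v_t − v_c| = |8.847 − 6.998| = 1.849 km/s.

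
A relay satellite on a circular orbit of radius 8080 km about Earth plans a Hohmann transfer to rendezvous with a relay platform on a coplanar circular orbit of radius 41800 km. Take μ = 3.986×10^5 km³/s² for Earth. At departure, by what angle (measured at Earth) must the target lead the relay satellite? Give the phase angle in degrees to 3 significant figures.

The Hohmann ellipse has a_t = (r₁ + r₂)/2 = 24940 km.
The half-period of the transfer ellipse is t = π√(a_t³/μ) = 19600 s.
The target's mean motion on its circular orbit is ω₂ = √(μ/r₂³) = 7.388×10^-5 rad/s.
Angle swept by the target during transfer: ω₂·t = 1.448 rad = 82.96°.
Arrival is 180° from departure on the ellipse, so φ = 180° − 82.96° = 97.0°.

φ = 97.0°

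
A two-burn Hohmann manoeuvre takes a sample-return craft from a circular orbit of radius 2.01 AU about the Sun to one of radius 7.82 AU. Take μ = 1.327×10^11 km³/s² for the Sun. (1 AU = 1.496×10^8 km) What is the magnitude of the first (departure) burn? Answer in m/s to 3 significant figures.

Δv₁ = 5490 m/s

In km: r₁ = 2.01 × 1.496×10^8 = 3.00696×10^8 km; r₂ = 7.82 × 1.496×10^8 = 1.169872×10^9 km.
Transfer-ellipse semi-major axis a_t = (r₁ + r₂)/2 = (3.00696×10^8 + 1.169872×10^9)/2 = 7.35284×10^8 km.
On the circular orbit at r = 3.00696×10^8 km, v_c = √(μ/r) = 21.007 km/s.
Transfer-orbit speed at the same r (vis-viva, a = a_t): v_t = √[μ(2/r − 1/a_t)] = 26.498 km/s.
Δv₁ = |v_t − v_c| = |26.498 − 21.007| = 5.491 km/s.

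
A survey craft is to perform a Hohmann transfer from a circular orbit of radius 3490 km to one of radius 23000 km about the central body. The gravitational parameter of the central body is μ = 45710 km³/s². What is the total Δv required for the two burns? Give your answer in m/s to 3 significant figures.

Δv = 1840 m/s

Semi-major axis of the transfer orbit: a_t = (3490 + 23000)/2 = 13245 km.
Circular speed at r₁: v₁ = √(μ/r₁) = √(45710/3490) = 3.619 km/s.
On the transfer ellipse at r₁, vis-viva equation gives v_p = √[μ(2/r₁ − 1/a_t)] = 4.769 km/s.
First burn Δv₁ = |v_p − v₁| = 1.150 km/s.
At r₂, v₂ = √(μ/r₂) = 1.40975 km/s.
Transfer-orbit speed at r₂: v_a = √[μ(2/r₂ − 1/a_t)] = 0.723650 km/s.
Second burn Δv₂ = |v₂ − v_a| = 0.6861 km/s.
Δv = Δv₁ + Δv₂ = 1.150 + 0.6861 = 1.836 km/s.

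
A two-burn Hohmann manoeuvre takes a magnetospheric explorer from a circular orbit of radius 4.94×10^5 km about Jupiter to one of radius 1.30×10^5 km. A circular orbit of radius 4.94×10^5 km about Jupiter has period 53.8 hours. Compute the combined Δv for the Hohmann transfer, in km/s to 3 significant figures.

From Kepler's third law T² = 4π²r³/μ at r = 4.94×10^5 km, T = 53.8 hours = 53.8 × 3600 s = 1.9368×10^5 s: μ = 4π²r³/T² = 1.26874×10^8 km³/s².
Semi-major axis of the transfer orbit: a_t = (4.940×10^5 + 1.300×10^5)/2 = 3.120×10^5 km.
At r₁ the circular-orbit speed is v₁ = √(μ/r₁) = 16.026 km/s.
On the transfer ellipse at r₁, vis-viva equation gives v_a = √[μ(2/r₁ − 1/a_t)] = 10.345 km/s.
First burn Δv₁ = |v_a − v₁| = 5.681 km/s.
Circular speed at r₂: v₂ = √(μ/r₂) = 31.24 km/s.
Transfer-orbit speed at r₂: v_p = √[μ(2/r₂ − 1/a_t)] = 39.31 km/s.
Second burn Δv₂ = |v₂ − v_p| = 8.070 km/s.
Total Δv = Δv₁ + Δv₂ = 13.75 km/s.

Δv = 13.8 km/s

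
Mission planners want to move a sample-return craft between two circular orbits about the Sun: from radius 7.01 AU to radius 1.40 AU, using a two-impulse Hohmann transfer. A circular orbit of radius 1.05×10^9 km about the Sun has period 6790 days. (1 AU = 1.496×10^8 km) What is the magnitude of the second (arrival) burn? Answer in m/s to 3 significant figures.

From Kepler's third law T² = 4π²r³/μ at r = 1.05×10^9 km, T = 6790 days = 6790 × 86400 s = 5.86656×10^8 s: μ = 4π²r³/T² = 1.32789×10^11 km³/s².
In km: r₁ = 7.01 × 1.496×10^8 = 1.048696×10^9 km; r₂ = 1.40 × 1.496×10^8 = 2.0944×10^8 km.
Transfer-ellipse semi-major axis a_t = (r₁ + r₂)/2 = (1.048696×10^9 + 2.0944×10^8)/2 = 6.29068×10^8 km.
On the circular orbit at r = 2.0944×10^8 km, v_c = √(μ/r) = 25.180 km/s.
Transfer-orbit speed at the same r (vis-viva, a = a_t): v_t = √[μ(2/r − 1/a_t)] = 32.511 km/s.
Δv₂ = |v_t − v_c| = |32.511 − 25.180| = 7.331 km/s.

Δv₂ = 7330 m/s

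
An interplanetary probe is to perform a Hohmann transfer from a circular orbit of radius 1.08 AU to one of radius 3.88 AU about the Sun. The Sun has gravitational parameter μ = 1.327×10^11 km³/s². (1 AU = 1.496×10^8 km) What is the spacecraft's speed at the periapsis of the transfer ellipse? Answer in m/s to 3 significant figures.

In km: r₁ = 1.08 × 1.496×10^8 = 1.61568×10^8 km; r₂ = 3.88 × 1.496×10^8 = 5.80448×10^8 km.
Transfer-ellipse semi-major axis a_t = (r₁ + r₂)/2 = (1.61568×10^8 + 5.80448×10^8)/2 = 3.71008×10^8 km.
At periapsis, r = 1.61568×10^8 km.
Vis-viva: v = √[μ(2/r − 1/a_t)] = √[1.327×10^11 × (2/1.61568×10^8 − 1/3.71008×10^8)] = 35.85 km/s.

v = 35800 m/s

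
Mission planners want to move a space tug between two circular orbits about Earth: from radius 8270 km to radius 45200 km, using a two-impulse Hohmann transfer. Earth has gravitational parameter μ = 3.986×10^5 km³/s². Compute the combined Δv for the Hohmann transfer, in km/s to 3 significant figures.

Semi-major axis of the transfer orbit: a_t = (8270 + 45200)/2 = 26735 km.
At r₁ the circular-orbit speed is v₁ = √(μ/r₁) = 6.94250 km/s.
Transfer-orbit speed at r₁ (vis-viva equation): v_p = √[μ(2/r₁ − 1/a_t)] = 9.02703 km/s.
First burn Δv₁ = |v_p − v₁| = 2.085 km/s.
Circular speed at r₂: v₂ = √(μ/r₂) = 2.970 km/s.
Transfer-orbit speed at r₂: v_a = √[μ(2/r₂ − 1/a_t)] = 1.652 km/s.
Second burn Δv₂ = |v₂ − v_a| = 1.318 km/s.
Δv = Δv₁ + Δv₂ = 2.085 + 1.318 = 3.403 km/s.

Δv = 3.40 km/s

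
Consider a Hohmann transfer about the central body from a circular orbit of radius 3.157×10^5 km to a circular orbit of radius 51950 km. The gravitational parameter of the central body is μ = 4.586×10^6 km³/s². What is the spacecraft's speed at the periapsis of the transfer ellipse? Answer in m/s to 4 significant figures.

v = 12310 m/s

Transfer-ellipse semi-major axis a_t = (r₁ + r₂)/2 = (3.157×10^5 + 51950)/2 = 1.83825×10^5 km.
The periapsis of the transfer ellipse is at r = 51950 km.
Vis-viva: v = √[μ(2/r − 1/a_t)] = √[4.586×10^6 × (2/51950 − 1/1.83825×10^5)] = 12.31 km/s.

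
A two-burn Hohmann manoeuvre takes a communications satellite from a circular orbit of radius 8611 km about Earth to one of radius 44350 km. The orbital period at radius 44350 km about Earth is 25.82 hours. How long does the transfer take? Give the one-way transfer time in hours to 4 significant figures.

t = 5.956 hours

From Kepler's third law T² = 4π²r³/μ at r = 44350 km, T = 25.82 hours = 25.82 × 3600 s = 92952 s: μ = 4π²r³/T² = 3.98587×10^5 km³/s².
Transfer-ellipse semi-major axis a_t = (r₁ + r₂)/2 = (8611 + 44350)/2 = 26480.5 km.
Half the transfer-orbit period gives t = π√(a_t³/μ) = 21440 s.
Converting: 21440 s ÷ 3600 s/hour = 5.956 hours.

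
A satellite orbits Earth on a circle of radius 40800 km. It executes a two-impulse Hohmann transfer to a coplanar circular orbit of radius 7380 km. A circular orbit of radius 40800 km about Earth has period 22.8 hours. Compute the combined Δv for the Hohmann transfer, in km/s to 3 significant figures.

From Kepler's third law T² = 4π²r³/μ at r = 40800 km, T = 22.8 hours = 22.8 × 3600 s = 82080 s: μ = 4π²r³/T² = 3.97984×10^5 km³/s².
Transfer-ellipse semi-major axis a_t = (r₁ + r₂)/2 = (40800 + 7380)/2 = 24090 km.
Circular speed at r₁: v₁ = √(μ/r₁) = √(3.97984×10^5/40800) = 3.12322 km/s.
Transfer-orbit speed at r₁ (vis-viva): v_a = √[μ(2/r₁ − 1/a_t)] = 1.72867 km/s.
First burn Δv₁ = |v_a − v₁| = 1.395 km/s.
At r₂, v₂ = √(μ/r₂) = 7.344 km/s.
Transfer-orbit speed at r₂: v_p = √[μ(2/r₂ − 1/a_t)] = 9.557 km/s.
Second burn Δv₂ = |v₂ − v_p| = 2.213 km/s.
Δv = Δv₁ + Δv₂ = 1.395 + 2.213 = 3.608 km/s.

Δv = 3.61 km/s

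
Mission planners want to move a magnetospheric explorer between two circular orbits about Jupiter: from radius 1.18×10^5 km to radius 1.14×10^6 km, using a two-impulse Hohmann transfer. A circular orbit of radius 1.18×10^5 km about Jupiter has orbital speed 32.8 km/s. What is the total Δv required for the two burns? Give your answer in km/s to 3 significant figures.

From the circular-orbit relation v² = μ/r at r = 1.18×10^5 km: μ = v²r = (32.8)² × 1.18×10^5 = 1.26949×10^8 km³/s².
Semi-major axis of the transfer orbit: a_t = (1.180×10^5 + 1.140×10^6)/2 = 6.290×10^5 km.
Circular speed at r₁: v₁ = √(μ/r₁) = √(1.26949×10^8/1.180×10^5) = 32.80 km/s.
On the transfer ellipse at r₁, vis-viva equation gives v_p = √[μ(2/r₁ − 1/a_t)] = 44.16 km/s.
First burn Δv₁ = |v_p − v₁| = 11.36 km/s.
Circular speed at r₂: v₂ = √(μ/r₂) = 10.553 km/s.
Transfer-orbit speed at r₂: v_a = √[μ(2/r₂ − 1/a_t)] = 4.5707 km/s.
Second burn Δv₂ = |v₂ − v_a| = 5.982 km/s.
Δv = Δv₁ + Δv₂ = 11.36 + 5.982 = 17.34 km/s.

Δv = 17.3 km/s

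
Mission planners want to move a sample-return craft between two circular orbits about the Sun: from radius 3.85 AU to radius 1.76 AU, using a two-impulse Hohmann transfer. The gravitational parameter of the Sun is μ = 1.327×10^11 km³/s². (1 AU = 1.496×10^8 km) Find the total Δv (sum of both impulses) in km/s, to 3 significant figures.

In km: r₁ = 3.85 × 1.496×10^8 = 5.7596×10^8 km; r₂ = 1.76 × 1.496×10^8 = 2.63296×10^8 km.
The Hohmann ellipse has a_t = (r₁ + r₂)/2 = 4.19628×10^8 km.
Circular speed at r₁: v₁ = √(μ/r₁) = √(1.327×10^11/5.7596×10^8) = 15.1789 km/s.
On the transfer ellipse at r₁, vis-viva equation gives v_a = √[μ(2/r₁ − 1/a_t)] = 12.0235 km/s.
First burn Δv₁ = |v_a − v₁| = 3.1554 km/s.
Circular speed at r₂: v₂ = √(μ/r₂) = 22.4498 km/s.
Transfer-orbit speed at r₂: v_p = √[μ(2/r₂ − 1/a_t)] = 26.3013 km/s.
Second burn Δv₂ = |v₂ − v_p| = 3.8515 km/s.
Total Δv = Δv₁ + Δv₂ = 7.007 km/s.

Δv = 7.01 km/s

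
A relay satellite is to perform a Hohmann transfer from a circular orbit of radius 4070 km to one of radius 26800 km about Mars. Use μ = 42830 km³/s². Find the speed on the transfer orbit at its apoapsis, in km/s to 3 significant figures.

v = 0.649 km/s

Transfer-ellipse semi-major axis a_t = (r₁ + r₂)/2 = (4070 + 26800)/2 = 15435 km.
The apoapsis of the transfer ellipse is at r = 26800 km.
Applying v² = μ(2/r − 1/a_t): v = 0.6492 km/s.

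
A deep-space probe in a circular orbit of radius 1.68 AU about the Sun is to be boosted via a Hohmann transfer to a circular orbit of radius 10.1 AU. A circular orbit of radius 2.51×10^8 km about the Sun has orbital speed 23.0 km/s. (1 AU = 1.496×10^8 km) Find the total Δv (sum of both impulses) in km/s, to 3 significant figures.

From the circular-orbit relation v² = μ/r at r = 2.51×10^8 km: μ = v²r = (23.0)² × 2.51×10^8 = 1.32779×10^11 km³/s².
In km: r₁ = 1.68 × 1.496×10^8 = 2.51328×10^8 km; r₂ = 10.1 × 1.496×10^8 = 1.51096×10^9 km.
Semi-major axis of the transfer orbit: a_t = (2.51328×10^8 + 1.51096×10^9)/2 = 8.81144×10^8 km.
At r₁ the circular-orbit speed is v₁ = √(μ/r₁) = 22.985 km/s.
On the transfer ellipse at r₁, vis-viva equation gives v_p = √[μ(2/r₁ − 1/a_t)] = 30.099 km/s.
First burn Δv₁ = |v_p − v₁| = 7.114 km/s.
At r₂, v₂ = √(μ/r₂) = 9.3743 km/s.
Transfer-orbit speed at r₂: v_a = √[μ(2/r₂ − 1/a_t)] = 5.0065 km/s.
Second burn Δv₂ = |v₂ − v_a| = 4.368 km/s.
Δv = Δv₁ + Δv₂ = 7.114 + 4.368 = 11.48 km/s.

Δv = 11.5 km/s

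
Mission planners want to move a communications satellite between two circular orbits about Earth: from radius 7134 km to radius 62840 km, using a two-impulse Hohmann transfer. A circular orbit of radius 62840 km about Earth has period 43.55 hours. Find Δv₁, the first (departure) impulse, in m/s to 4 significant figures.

Δv₁ = 2543 m/s

From Kepler's third law T² = 4π²r³/μ at r = 62840 km, T = 43.55 hours = 43.55 × 3600 s = 1.5678×10^5 s: μ = 4π²r³/T² = 3.98554×10^5 km³/s².
The Hohmann ellipse has a_t = (r₁ + r₂)/2 = 34987 km.
Circular speed at r = 7134 km: v_c = √(μ/r) = 7.4744 km/s.
Transfer-orbit speed at the same r (vis-viva, a = a_t): v_t = √[μ(2/r − 1/a_t)] = 10.017 km/s.
Δv₁ = |v_t − v_c| = |10.017 − 7.4744| = 2.543 km/s.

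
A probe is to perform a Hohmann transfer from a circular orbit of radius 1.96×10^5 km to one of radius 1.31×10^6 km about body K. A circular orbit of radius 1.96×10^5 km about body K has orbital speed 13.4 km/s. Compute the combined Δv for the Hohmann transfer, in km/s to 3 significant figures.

Δv = 6.81 km/s

From the circular-orbit relation v² = μ/r at r = 1.96×10^5 km: μ = v²r = (13.4)² × 1.96×10^5 = 3.51938×10^7 km³/s².
The Hohmann ellipse has a_t = (r₁ + r₂)/2 = 7.530×10^5 km.
At r₁ the circular-orbit speed is v₁ = √(μ/r₁) = 13.400 km/s.
On the transfer ellipse at r₁, vis-viva gives v_p = √[μ(2/r₁ − 1/a_t)] = 17.674 km/s.
First burn Δv₁ = |v_p − v₁| = 4.274 km/s.
At r₂, v₂ = √(μ/r₂) = 5.183 km/s.
Transfer-orbit speed at r₂: v_a = √[μ(2/r₂ − 1/a_t)] = 2.644 km/s.
Second burn Δv₂ = |v₂ − v_a| = 2.539 km/s.
Total Δv = Δv₁ + Δv₂ = 6.813 km/s.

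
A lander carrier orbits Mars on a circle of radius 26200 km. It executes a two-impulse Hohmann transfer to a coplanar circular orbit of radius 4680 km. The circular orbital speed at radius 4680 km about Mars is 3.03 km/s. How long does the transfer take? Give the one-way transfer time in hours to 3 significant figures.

From the circular-orbit relation v² = μ/r at r = 4680 km: μ = v²r = (3.03)² × 4680 = 42966.6 km³/s².
Semi-major axis of the transfer orbit: a_t = (26200 + 4680)/2 = 15440 km.
By Kepler's third law the transfer-orbit period is T = 2π√(a_t³/μ), so t = T/2 = 29080 s.
Converting: 29080 s ÷ 3600 s/hour = 8.08 hours.

t = 8.08 hours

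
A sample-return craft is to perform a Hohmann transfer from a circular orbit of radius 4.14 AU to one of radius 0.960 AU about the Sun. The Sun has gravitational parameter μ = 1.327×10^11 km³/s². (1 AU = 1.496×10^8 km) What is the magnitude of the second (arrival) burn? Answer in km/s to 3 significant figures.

Δv₂ = 8.33 km/s

In km: r₁ = 4.14 × 1.496×10^8 = 6.19344×10^8 km; r₂ = 0.960 × 1.496×10^8 = 1.43616×10^8 km.
Semi-major axis of the transfer orbit: a_t = (6.19344×10^8 + 1.43616×10^8)/2 = 3.8148×10^8 km.
Circular speed at r = 1.43616×10^8 km: v_c = √(μ/r) = 30.397 km/s.
Transfer-orbit speed at the same r (vis-viva, a = a_t): v_t = √[μ(2/r − 1/a_t)] = 38.731 km/s.
Δv₂ = |v_t − v_c| = |38.731 − 30.397| = 8.334 km/s.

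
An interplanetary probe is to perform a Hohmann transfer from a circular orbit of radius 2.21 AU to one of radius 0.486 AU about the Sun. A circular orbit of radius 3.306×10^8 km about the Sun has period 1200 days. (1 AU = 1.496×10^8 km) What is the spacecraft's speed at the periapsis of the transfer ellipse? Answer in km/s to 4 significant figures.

v = 54.70 km/s

From Kepler's third law T² = 4π²r³/μ at r = 3.306×10^8 km, T = 1200 days = 1200 × 86400 s = 1.0368×10^8 s: μ = 4π²r³/T² = 1.32702×10^11 km³/s².
In km: r₁ = 2.21 × 1.496×10^8 = 3.30616×10^8 km; r₂ = 0.486 × 1.496×10^8 = 7.27056×10^7 km.
Semi-major axis of the transfer orbit: a_t = (3.30616×10^8 + 7.27056×10^7)/2 = 2.016608×10^8 km.
At periapsis, r = 7.27056×10^7 km.
Applying v² = μ(2/r − 1/a_t): v = 54.70 km/s.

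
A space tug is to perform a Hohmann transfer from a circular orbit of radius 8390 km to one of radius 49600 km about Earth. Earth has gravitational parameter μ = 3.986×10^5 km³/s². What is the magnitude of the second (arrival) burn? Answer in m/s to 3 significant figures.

Δv₂ = 1310 m/s

The Hohmann ellipse has a_t = (r₁ + r₂)/2 = 28995 km.
On the circular orbit at r = 49600 km, v_c = √(μ/r) = 2.835 km/s.
Vis-viva on the transfer ellipse at r = 49600 km gives v_t = √[μ(2/r − 1/a_t)] = 1.525 km/s.
Δv₂ = |v_t − v_c| = |1.525 − 2.835| = 1.310 km/s.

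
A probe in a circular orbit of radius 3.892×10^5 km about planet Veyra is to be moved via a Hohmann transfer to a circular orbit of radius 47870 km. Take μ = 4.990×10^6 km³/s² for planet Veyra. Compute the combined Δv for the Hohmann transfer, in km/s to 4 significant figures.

Δv = 5.320 km/s

Transfer-ellipse semi-major axis a_t = (r₁ + r₂)/2 = (3.892×10^5 + 47870)/2 = 2.18535×10^5 km.
Circular speed at r₁: v₁ = √(μ/r₁) = √(4.990×10^6/3.892×10^5) = 3.581 km/s.
Transfer-orbit speed at r₁ (vis-viva): v_a = √[μ(2/r₁ − 1/a_t)] = 1.676 km/s.
First burn Δv₁ = |v_a − v₁| = 1.905 km/s.
Circular speed at r₂: v₂ = √(μ/r₂) = 10.210 km/s.
Transfer-orbit speed at r₂: v_p = √[μ(2/r₂ − 1/a_t)] = 13.625 km/s.
Second burn Δv₂ = |v₂ − v_p| = 3.415 km/s.
Δv = Δv₁ + Δv₂ = 1.905 + 3.415 = 5.320 km/s.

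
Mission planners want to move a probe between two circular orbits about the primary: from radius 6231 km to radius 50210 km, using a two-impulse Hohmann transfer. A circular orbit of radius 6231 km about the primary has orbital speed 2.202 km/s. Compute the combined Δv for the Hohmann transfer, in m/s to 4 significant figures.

Δv = 1146 m/s

From the circular-orbit relation v² = μ/r at r = 6231 km: μ = v²r = (2.202)² × 6231 = 30212.9 km³/s².
Semi-major axis of the transfer orbit: a_t = (6231 + 50210)/2 = 28220.5 km.
Circular speed at r₁: v₁ = √(μ/r₁) = √(30212.9/6231) = 2.2020 km/s.
On the transfer ellipse at r₁, v² = μ(2/r − 1/a) gives v_p = √[μ(2/r₁ − 1/a_t)] = 2.9372 km/s.
First burn Δv₁ = |v_p − v₁| = 0.7352 km/s.
At r₂, v₂ = √(μ/r₂) = 0.7757 km/s.
Transfer-orbit speed at r₂: v_a = √[μ(2/r₂ − 1/a_t)] = 0.3645 km/s.
Second burn Δv₂ = |v₂ − v_a| = 0.4112 km/s.
Δv = Δv₁ + Δv₂ = 0.7352 + 0.4112 = 1.146 km/s.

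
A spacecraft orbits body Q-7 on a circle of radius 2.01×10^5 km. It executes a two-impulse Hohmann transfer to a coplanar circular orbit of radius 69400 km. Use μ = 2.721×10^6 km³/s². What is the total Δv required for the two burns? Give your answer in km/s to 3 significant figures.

Semi-major axis of the transfer orbit: a_t = (2.010×10^5 + 69400)/2 = 1.352×10^5 km.
At r₁ the circular-orbit speed is v₁ = √(μ/r₁) = 3.679 km/s.
Transfer-orbit speed at r₁ (vis-viva): v_a = √[μ(2/r₁ − 1/a_t)] = 2.636 km/s.
First burn Δv₁ = |v_a − v₁| = 1.043 km/s.
At r₂, v₂ = √(μ/r₂) = 6.262 km/s.
Transfer-orbit speed at r₂: v_p = √[μ(2/r₂ − 1/a_t)] = 7.635 km/s.
Second burn Δv₂ = |v₂ − v_p| = 1.373 km/s.
Total Δv = Δv₁ + Δv₂ = 2.416 km/s.

Δv = 2.42 km/s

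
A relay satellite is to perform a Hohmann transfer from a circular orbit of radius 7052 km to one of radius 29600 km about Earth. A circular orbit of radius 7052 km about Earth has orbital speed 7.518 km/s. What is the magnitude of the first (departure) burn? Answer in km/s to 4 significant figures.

Δv₁ = 2.037 km/s

From the circular-orbit relation v² = μ/r at r = 7052 km: μ = v²r = (7.518)² × 7052 = 3.98581×10^5 km³/s².
The Hohmann ellipse has a_t = (r₁ + r₂)/2 = 18326 km.
Circular speed at r = 7052 km: v_c = √(μ/r) = 7.518 km/s.
Transfer-orbit speed at the same r (vis-viva, a = a_t): v_t = √[μ(2/r − 1/a_t)] = 9.555 km/s.
Δv₁ = |v_t − v_c| = |9.555 − 7.518| = 2.037 km/s.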